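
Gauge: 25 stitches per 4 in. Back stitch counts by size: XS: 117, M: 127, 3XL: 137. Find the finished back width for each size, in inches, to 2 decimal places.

25/4 = 6.25 sts per in.
XS: 117 / 6.25 = 18.720 → 18.72 in.
M: 127 / 6.25 = 20.320 → 20.32 in.
3XL: 137 / 6.25 = 21.920 → 21.92 in.

XS 18.72 inches; M 20.32 inches; 3XL 21.92 inches.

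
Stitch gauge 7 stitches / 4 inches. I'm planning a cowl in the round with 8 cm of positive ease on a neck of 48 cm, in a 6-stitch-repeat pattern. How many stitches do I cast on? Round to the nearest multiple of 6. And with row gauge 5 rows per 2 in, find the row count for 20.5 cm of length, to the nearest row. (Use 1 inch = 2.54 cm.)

Finished = 48 + 8 = 56 cm.
56 cm × 1/2.54 = 22.05 inches.
7/4 = 1.75 sts per in; 22.05 × 1.75 = 38.58 sts.
Nearest multiple of 6 → 36.
20.5 cm = 8.07 inches; × 2.5 = 20.18 → 20 rows.

Cast on 36 stitches; work 20 rows.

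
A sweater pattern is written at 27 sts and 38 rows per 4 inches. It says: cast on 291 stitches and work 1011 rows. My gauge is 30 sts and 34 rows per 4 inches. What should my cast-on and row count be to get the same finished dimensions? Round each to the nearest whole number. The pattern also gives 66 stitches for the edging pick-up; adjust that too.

Cast on 323 stitches; work 905 rows; edging pick-up 73 stitches.

Stitches: 291 × 30/27 = 323.33 → 323.
Rows: 1011 × 34/38 = 904.58 → 905.
edging pick-up: 66 × 30/27 = 73.33 → 73.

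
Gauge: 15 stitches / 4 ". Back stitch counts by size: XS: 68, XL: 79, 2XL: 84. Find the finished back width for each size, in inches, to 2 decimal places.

15/4 = 3.75 sts per in.
XS: 68 / 3.75 = 18.133 → 18.13 in.
XL: 79 / 3.75 = 21.067 → 21.07 in.
2XL: 84 / 3.75 = 22.400 → 22.40 in.

XS 18.13 inches; XL 21.07 inches; 2XL 22.40 inches.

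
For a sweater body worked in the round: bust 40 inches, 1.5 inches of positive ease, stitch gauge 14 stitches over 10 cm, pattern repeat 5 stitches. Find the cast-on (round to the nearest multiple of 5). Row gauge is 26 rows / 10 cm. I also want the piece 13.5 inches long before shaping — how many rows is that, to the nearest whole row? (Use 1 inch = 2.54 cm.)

Finished = 40 + 1.5 = 41.5 inches.
41.5 inches × 2.54 = 105.41 cm.
14/10 = 1.4 sts per cm; 105.41 × 1.4 = 147.57 sts.
Nearest multiple of 5 → 150.
13.5 inches = 34.29 cm; × 2.6 = 89.15 → 89 rows.

Cast on 150 stitches; work 89 rows.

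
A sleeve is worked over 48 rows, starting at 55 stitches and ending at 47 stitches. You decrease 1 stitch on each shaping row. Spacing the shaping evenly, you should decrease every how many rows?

Decrease every 6th row.

Stitches to remove: |47 − 55| = 8.
Shaping rows needed: 8 / 1 = 8.
48 rows / 8 = every 6 rows.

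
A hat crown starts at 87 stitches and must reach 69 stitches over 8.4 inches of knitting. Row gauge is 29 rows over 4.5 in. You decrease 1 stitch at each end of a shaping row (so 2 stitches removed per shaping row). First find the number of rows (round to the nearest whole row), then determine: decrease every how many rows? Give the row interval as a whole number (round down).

Rows = 8.4 × 6.444 = 54.1 → 54 rows.
Stitches to remove: 18 → 9 shaping rows (at 2 st each).
54 / 9 = 6.00 → every 6 rows.

Decrease every 6th row.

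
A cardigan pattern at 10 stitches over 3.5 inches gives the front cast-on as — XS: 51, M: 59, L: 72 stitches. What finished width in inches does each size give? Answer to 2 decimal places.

10/3.5 = 2.857 sts per in.
XS: 51 / 2.857 = 17.850 → 17.85 in.
M: 59 / 2.857 = 20.650 → 20.65 in.
L: 72 / 2.857 = 25.200 → 25.20 in.

XS 17.85 inches; M 20.65 inches; L 25.20 inches.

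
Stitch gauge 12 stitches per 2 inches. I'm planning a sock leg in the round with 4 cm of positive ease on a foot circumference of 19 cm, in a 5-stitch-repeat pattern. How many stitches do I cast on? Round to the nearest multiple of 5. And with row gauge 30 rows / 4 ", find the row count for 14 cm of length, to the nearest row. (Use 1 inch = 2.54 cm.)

Cast on 55 stitches; work 41 rows.

Finished = 19 + 4 = 23 cm.
23 cm × 1/2.54 = 9.06 inches.
12/2 = 6 sts per in; 9.06 × 6 = 54.33 sts.
Nearest multiple of 5 → 55.
14 cm = 5.51 inches; × 7.5 = 41.34 → 41 rows.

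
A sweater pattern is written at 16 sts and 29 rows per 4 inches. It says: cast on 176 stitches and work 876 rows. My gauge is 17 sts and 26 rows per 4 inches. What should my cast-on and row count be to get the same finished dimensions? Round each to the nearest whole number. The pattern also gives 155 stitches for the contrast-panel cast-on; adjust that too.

Cast on 187 stitches; work 785 rows; contrast-panel cast-on 165 stitches.

Stitches: 176 × 17/16 = 187.00 → 187.
Rows: 876 × 26/29 = 785.38 → 785.
contrast-panel cast-on: 155 × 17/16 = 164.69 → 165.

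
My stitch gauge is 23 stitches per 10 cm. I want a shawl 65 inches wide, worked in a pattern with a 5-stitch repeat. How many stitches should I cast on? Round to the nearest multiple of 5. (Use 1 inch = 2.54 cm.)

Cast on 380 stitches.

65 in = 65 × 2.54 = 165.10 cm.
23 / 10 = 2.3 sts/cm.
165.10 × 2.3 = 379.73 sts.
→ 380.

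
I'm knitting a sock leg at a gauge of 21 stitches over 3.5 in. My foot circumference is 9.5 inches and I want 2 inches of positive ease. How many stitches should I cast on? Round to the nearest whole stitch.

Finished = 9.5 + 2 = 11.5 in.
21 / 3.5 = 6 sts per inch.
11.50 × 6 = 69.00 sts.

Cast on 69 stitches.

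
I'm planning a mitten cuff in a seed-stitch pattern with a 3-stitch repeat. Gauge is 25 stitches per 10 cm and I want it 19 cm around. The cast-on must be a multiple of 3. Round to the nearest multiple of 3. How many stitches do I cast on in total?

25 / 10 = 2.5 sts per cm.
19 × 2.5 = 47.50 sts.
Nearest multiple of 3: 48.

CO 48 sts.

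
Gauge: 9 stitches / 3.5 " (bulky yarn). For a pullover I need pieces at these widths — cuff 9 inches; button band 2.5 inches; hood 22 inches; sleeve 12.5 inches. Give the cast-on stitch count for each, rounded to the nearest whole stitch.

Rate = 9/3.5 = 2.571 sts per in.
cuff: 9 × 2.571 = 23.14 → 23.
button band: 2.5 × 2.571 = 6.43 → 6.
hood: 22 × 2.571 = 56.57 → 57.
sleeve: 12.5 × 2.571 = 32.14 → 32.

cuff 23; button band 6; hood 57; sleeve 32.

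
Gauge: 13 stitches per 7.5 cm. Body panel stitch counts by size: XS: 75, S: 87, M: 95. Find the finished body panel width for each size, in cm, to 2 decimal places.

13/7.5 = 1.733 sts per cm.
XS: 75 / 1.733 = 43.269 → 43.27 cm.
S: 87 / 1.733 = 50.192 → 50.19 cm.
M: 95 / 1.733 = 54.808 → 54.81 cm.

XS 43.27 cm; S 50.19 cm; M 54.81 cm.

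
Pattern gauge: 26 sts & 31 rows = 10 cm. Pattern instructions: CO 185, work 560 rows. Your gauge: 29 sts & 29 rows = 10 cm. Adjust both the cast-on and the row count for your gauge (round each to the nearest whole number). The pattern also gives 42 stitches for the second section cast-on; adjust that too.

Stitches: 185 × 29/26 = 206.35 → 206.
Rows: 560 × 29/31 = 523.87 → 524.
second section cast-on: 42 × 29/26 = 46.85 → 47.

Cast on 206 stitches; work 524 rows; second section cast-on 47 stitches.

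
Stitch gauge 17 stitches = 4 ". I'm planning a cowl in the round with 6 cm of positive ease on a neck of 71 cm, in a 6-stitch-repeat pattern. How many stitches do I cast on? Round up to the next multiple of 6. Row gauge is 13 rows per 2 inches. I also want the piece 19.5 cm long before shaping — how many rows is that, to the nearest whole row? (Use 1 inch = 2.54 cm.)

Finished = 71 + 6 = 77 cm.
77 cm × 1/2.54 = 30.31 inches.
17/4 = 4.25 sts per in; 30.31 × 4.25 = 128.84 sts.
Next multiple of 6 → 132.
19.5 cm = 7.68 inches; × 6.5 = 49.90 → 50 rows.

Cast on 132 stitches; work 50 rows.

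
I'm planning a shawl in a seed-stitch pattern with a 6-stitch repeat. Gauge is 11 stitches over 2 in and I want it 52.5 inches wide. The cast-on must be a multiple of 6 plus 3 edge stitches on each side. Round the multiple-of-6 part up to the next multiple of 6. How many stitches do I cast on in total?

11 / 2 = 5.5 sts per inch.
52.5 × 5.5 = 288.75 sts.
Less 6 edge sts → 282.75 for the repeat.
Next multiple of 6: 288.
Add back 6 edge sts → 294.

Cast on 294 stitches.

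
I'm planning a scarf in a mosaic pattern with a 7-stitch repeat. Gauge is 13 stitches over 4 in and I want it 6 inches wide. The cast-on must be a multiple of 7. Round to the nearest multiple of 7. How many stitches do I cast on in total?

13 / 4 = 3.25 sts per inch.
6 × 3.25 = 19.50 sts.
Nearest multiple of 7: 21.

CO 21 sts.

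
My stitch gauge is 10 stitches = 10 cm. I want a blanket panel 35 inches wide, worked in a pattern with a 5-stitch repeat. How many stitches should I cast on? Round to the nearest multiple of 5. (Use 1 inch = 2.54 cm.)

35 in = 35 × 2.54 = 88.90 cm.
10 / 10 = 1 sts/cm.
88.90 × 1 = 88.90 sts.
→ 90.

Cast on 90 stitches.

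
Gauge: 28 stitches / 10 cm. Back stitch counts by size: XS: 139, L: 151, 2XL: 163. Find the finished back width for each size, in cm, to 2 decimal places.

XS 49.64 cm; L 53.93 cm; 2XL 58.21 cm.

28/10 = 2.8 sts per cm.
XS: 139 / 2.8 = 49.643 → 49.64 cm.
L: 151 / 2.8 = 53.929 → 53.93 cm.
2XL: 163 / 2.8 = 58.214 → 58.21 cm.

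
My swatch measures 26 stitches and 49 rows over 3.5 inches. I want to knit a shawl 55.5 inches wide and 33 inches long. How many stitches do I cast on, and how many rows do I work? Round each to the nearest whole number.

Stitch gauge = 26/3.5 = 7.429 sts/in; 55.5 × 7.429 = 412.29 → 412 sts.
Row gauge = 49/3.5 = 14 rows/in; 33 × 14 = 462.00 → 462 rows.

Cast on 412 stitches and work 462 rows.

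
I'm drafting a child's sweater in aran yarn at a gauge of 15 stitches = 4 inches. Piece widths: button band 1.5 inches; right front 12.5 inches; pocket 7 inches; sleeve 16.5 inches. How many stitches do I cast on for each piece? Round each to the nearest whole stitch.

button band 6; right front 47; pocket 26; sleeve 62.

Rate = 15/4 = 3.75 sts per in.
button band: 1.5 × 3.75 = 5.62 → 6.
right front: 12.5 × 3.75 = 46.88 → 47.
pocket: 7 × 3.75 = 26.25 → 26.
sleeve: 16.5 × 3.75 = 61.88 → 62.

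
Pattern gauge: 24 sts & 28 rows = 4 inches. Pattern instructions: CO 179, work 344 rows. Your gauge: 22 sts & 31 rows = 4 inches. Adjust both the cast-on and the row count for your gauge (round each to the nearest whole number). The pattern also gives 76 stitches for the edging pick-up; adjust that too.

Cast on 164 stitches; work 381 rows; edging pick-up 70 stitches.

Stitches: 179 × 22/24 = 164.08 → 164.
Rows: 344 × 31/28 = 380.86 → 381.
edging pick-up: 76 × 22/24 = 69.67 → 70.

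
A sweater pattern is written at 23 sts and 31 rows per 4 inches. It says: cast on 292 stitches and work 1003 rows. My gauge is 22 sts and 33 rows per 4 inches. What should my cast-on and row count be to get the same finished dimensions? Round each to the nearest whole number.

Cast on 279 stitches; work 1068 rows.

Stitches: 292 × 22/23 = 279.30 → 279.
Rows: 1003 × 33/31 = 1067.71 → 1068.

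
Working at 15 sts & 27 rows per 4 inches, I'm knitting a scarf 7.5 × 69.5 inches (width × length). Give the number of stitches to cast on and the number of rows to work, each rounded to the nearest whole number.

Stitch gauge = 15/4 = 3.75 sts/in; 7.5 × 3.75 = 28.12 → 28 sts.
Row gauge = 27/4 = 6.75 rows/in; 69.5 × 6.75 = 469.12 → 469 rows.

Cast on 28 stitches and work 469 rows.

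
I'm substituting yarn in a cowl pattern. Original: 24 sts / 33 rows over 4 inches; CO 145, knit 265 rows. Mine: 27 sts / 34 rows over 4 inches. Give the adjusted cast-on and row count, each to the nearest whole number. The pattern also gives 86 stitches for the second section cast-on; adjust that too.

Stitches: 145 × 27/24 = 163.12 → 163.
Rows: 265 × 34/33 = 273.03 → 273.
second section cast-on: 86 × 27/24 = 96.75 → 97.

Cast on 163 stitches; work 273 rows; second section cast-on 97 stitches.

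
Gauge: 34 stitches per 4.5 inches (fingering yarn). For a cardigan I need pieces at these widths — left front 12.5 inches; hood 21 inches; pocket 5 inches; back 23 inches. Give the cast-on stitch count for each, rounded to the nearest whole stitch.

left front 94; hood 159; pocket 38; back 174.

Rate = 34/4.5 = 7.556 sts per in.
left front: 12.5 × 7.556 = 94.44 → 94.
hood: 21 × 7.556 = 158.67 → 159.
pocket: 5 × 7.556 = 37.78 → 38.
back: 23 × 7.556 = 173.78 → 174.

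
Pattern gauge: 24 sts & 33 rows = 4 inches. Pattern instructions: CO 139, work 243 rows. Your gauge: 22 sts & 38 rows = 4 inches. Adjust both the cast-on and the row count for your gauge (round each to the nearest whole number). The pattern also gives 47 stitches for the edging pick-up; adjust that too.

Stitches: 139 × 22/24 = 127.42 → 127.
Rows: 243 × 38/33 = 279.82 → 280.
edging pick-up: 47 × 22/24 = 43.08 → 43.

Cast on 127 stitches; work 280 rows; edging pick-up 43 stitches.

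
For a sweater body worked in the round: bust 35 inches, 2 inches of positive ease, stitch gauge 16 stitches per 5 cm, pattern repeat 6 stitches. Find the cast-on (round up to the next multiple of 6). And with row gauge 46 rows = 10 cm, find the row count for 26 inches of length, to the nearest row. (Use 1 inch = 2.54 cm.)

Finished = 35 + 2 = 37 inches.
37 inches × 2.54 = 93.98 cm.
16/5 = 3.2 sts per cm; 93.98 × 3.2 = 300.74 sts.
Next multiple of 6 → 306.
26 inches = 66.04 cm; × 4.6 = 303.78 → 304 rows.

Cast on 306 stitches; work 304 rows.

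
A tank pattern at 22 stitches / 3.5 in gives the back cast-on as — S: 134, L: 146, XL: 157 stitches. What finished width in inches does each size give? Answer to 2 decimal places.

22/3.5 = 6.286 sts per in.
S: 134 / 6.286 = 21.318 → 21.32 in.
L: 146 / 6.286 = 23.227 → 23.23 in.
XL: 157 / 6.286 = 24.977 → 24.98 in.

S 21.32 inches; L 23.23 inches; XL 24.98 inches.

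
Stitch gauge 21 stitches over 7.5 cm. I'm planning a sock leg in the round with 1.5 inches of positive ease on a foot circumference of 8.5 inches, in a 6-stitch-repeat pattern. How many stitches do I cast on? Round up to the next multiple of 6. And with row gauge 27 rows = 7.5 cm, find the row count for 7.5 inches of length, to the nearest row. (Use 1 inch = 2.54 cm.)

Finished = 8.5 + 1.5 = 10 inches.
10 inches × 2.54 = 25.40 cm.
21/7.5 = 2.8 sts per cm; 25.40 × 2.8 = 71.12 sts.
Next multiple of 6 → 72.
7.5 inches = 19.05 cm; × 3.6 = 68.58 → 69 rows.

Cast on 72 stitches; work 69 rows.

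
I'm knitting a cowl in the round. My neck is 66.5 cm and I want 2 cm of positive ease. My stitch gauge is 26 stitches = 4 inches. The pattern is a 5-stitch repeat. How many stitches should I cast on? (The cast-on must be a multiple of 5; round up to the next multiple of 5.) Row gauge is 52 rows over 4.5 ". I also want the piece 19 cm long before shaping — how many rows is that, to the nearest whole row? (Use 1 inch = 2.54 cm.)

Finished = 66.5 + 2 = 68.5 cm.
68.5 cm × 1/2.54 = 26.97 inches.
26/4 = 6.5 sts per in; 26.97 × 6.5 = 175.30 sts.
Next multiple of 5 → 180.
19 cm = 7.48 inches; × 11.556 = 86.44 → 86 rows.

Cast on 180 stitches; work 86 rows.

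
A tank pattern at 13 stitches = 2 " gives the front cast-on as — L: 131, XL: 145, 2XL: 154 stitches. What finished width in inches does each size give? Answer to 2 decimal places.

L 20.15 inches; XL 22.31 inches; 2XL 23.69 inches.

13/2 = 6.5 sts per in.
L: 131 / 6.5 = 20.154 → 20.15 in.
XL: 145 / 6.5 = 22.308 → 22.31 in.
2XL: 154 / 6.5 = 23.692 → 23.69 in.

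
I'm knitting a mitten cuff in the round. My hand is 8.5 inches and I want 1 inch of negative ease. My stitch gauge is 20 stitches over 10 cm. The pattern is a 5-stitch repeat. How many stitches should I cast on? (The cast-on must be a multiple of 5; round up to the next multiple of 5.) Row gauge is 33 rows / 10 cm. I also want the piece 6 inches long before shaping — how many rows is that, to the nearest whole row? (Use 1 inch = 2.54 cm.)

Cast on 40 stitches; work 50 rows.

Finished = 8.5 − 1 = 7.5 inches.
7.5 inches × 2.54 = 19.05 cm.
20/10 = 2 sts per cm; 19.05 × 2 = 38.10 sts.
Next multiple of 5 → 40.
6 inches = 15.24 cm; × 3.3 = 50.29 → 50 rows.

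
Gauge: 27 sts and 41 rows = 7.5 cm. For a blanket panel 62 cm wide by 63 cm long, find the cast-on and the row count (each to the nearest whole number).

Stitch gauge = 27/7.5 = 3.6 sts/cm; 62 × 3.6 = 223.20 → 223 sts.
Row gauge = 41/7.5 = 5.467 rows/cm; 63 × 5.467 = 344.40 → 344 rows.

Cast on 223 stitches and work 344 rows.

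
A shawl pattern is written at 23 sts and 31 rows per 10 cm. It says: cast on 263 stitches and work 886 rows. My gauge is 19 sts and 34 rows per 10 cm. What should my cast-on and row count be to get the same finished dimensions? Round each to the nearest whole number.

Stitches: 263 × 19/23 = 217.26 → 217.
Rows: 886 × 34/31 = 971.74 → 972.

Cast on 217 stitches; work 972 rows.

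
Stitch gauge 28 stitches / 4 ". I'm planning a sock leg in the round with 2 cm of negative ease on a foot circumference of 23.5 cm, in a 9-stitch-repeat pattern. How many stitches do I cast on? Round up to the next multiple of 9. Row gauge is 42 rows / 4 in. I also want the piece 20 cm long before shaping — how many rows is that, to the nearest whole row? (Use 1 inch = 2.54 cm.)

Finished = 23.5 − 2 = 21.5 cm.
21.5 cm × 1/2.54 = 8.46 inches.
28/4 = 7 sts per in; 8.46 × 7 = 59.25 sts.
Next multiple of 9 → 63.
20 cm = 7.87 inches; × 10.5 = 82.68 → 83 rows.

Cast on 63 stitches; work 83 rows.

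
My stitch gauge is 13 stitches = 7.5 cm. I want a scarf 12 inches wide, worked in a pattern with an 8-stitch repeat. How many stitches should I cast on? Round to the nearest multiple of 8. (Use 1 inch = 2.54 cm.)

Cast on 56 stitches.

12 in = 12 × 2.54 = 30.48 cm.
13 / 7.5 = 1.733 sts/cm.
30.48 × 1.733 = 52.83 sts.
→ 56.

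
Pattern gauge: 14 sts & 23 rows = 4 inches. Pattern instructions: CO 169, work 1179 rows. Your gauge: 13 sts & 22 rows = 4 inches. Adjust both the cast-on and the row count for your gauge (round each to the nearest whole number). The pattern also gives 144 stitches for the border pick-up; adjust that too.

Stitches: 169 × 13/14 = 156.93 → 157.
Rows: 1179 × 22/23 = 1127.74 → 1128.
border pick-up: 144 × 13/14 = 133.71 → 134.

Cast on 157 stitches; work 1128 rows; border pick-up 134 stitches.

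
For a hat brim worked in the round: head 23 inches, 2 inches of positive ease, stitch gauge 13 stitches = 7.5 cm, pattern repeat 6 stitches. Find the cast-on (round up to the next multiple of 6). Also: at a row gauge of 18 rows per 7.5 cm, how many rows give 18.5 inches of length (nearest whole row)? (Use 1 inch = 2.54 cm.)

Cast on 114 stitches; work 113 rows.

Finished = 23 + 2 = 25 inches.
25 inches × 2.54 = 63.50 cm.
13/7.5 = 1.733 sts per cm; 63.50 × 1.733 = 110.07 sts.
Next multiple of 6 → 114.
18.5 inches = 46.99 cm; × 2.4 = 112.78 → 113 rows.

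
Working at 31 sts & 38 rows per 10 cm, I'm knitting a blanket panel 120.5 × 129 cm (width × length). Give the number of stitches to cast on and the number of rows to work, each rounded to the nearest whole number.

Cast on 374 stitches and work 490 rows.

Stitch gauge = 31/10 = 3.1 sts/cm; 120.5 × 3.1 = 373.55 → 374 sts.
Row gauge = 38/10 = 3.8 rows/cm; 129 × 3.8 = 490.20 → 490 rows.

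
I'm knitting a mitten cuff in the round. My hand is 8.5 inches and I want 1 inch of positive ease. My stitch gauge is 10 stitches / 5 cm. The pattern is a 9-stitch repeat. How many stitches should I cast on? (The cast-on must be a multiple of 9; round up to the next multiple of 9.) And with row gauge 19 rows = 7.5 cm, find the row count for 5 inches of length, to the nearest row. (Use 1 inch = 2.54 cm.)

Cast on 54 stitches; work 32 rows.

Finished = 8.5 + 1 = 9.5 inches.
9.5 inches × 2.54 = 24.13 cm.
10/5 = 2 sts per cm; 24.13 × 2 = 48.26 sts.
Next multiple of 9 → 54.
5 inches = 12.70 cm; × 2.533 = 32.17 → 32 rows.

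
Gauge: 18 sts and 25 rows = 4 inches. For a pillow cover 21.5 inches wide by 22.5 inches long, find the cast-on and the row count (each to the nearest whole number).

Cast on 97 stitches and work 141 rows.

Stitch gauge = 18/4 = 4.5 sts/in; 21.5 × 4.5 = 96.75 → 97 sts.
Row gauge = 25/4 = 6.25 rows/in; 22.5 × 6.25 = 140.62 → 141 rows.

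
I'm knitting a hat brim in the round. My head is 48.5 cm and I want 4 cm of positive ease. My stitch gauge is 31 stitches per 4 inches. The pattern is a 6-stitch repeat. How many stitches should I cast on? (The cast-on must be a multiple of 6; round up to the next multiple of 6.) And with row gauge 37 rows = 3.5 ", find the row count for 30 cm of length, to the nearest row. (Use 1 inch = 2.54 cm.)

Cast on 162 stitches; work 125 rows.

Finished = 48.5 + 4 = 52.5 cm.
52.5 cm × 1/2.54 = 20.67 inches.
31/4 = 7.75 sts per in; 20.67 × 7.75 = 160.19 sts.
Next multiple of 6 → 162.
30 cm = 11.81 inches; × 10.571 = 124.86 → 125 rows.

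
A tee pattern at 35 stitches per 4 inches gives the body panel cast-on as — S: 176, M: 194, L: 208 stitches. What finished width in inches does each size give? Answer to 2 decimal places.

S 20.11 inches; M 22.17 inches; L 23.77 inches.

35/4 = 8.75 sts per in.
S: 176 / 8.75 = 20.114 → 20.11 in.
M: 194 / 8.75 = 22.171 → 22.17 in.
L: 208 / 8.75 = 23.771 → 23.77 in.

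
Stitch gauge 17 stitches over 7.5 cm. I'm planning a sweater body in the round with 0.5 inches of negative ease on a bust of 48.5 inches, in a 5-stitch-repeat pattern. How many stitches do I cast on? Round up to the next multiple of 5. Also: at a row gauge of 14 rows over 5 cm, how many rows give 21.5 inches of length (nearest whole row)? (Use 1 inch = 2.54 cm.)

Finished = 48.5 − 0.5 = 48 inches.
48 inches × 2.54 = 121.92 cm.
17/7.5 = 2.267 sts per cm; 121.92 × 2.267 = 276.35 sts.
Next multiple of 5 → 280.
21.5 inches = 54.61 cm; × 2.8 = 152.91 → 153 rows.

Cast on 280 stitches; work 153 rows.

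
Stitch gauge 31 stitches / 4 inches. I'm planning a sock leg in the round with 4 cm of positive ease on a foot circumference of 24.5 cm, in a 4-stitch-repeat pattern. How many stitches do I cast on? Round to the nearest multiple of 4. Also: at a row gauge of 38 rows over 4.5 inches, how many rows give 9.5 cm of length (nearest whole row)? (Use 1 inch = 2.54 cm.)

Finished = 24.5 + 4 = 28.5 cm.
28.5 cm × 1/2.54 = 11.22 inches.
31/4 = 7.75 sts per in; 11.22 × 7.75 = 86.96 sts.
Nearest multiple of 4 → 88.
9.5 cm = 3.74 inches; × 8.444 = 31.58 → 32 rows.

Cast on 88 stitches; work 32 rows.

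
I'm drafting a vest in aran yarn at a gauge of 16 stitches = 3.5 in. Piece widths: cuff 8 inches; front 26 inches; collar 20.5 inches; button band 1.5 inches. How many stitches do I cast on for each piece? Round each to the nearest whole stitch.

cuff 37; front 119; collar 94; button band 7.

Rate = 16/3.5 = 4.571 sts per in.
cuff: 8 × 4.571 = 36.57 → 37.
front: 26 × 4.571 = 118.86 → 119.
collar: 20.5 × 4.571 = 93.71 → 94.
button band: 1.5 × 4.571 = 6.86 → 7.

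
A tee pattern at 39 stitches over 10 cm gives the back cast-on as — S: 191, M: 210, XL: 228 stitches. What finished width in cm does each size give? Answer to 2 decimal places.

39/10 = 3.9 sts per cm.
S: 191 / 3.9 = 48.974 → 48.97 cm.
M: 210 / 3.9 = 53.846 → 53.85 cm.
XL: 228 / 3.9 = 58.462 → 58.46 cm.

S 48.97 cm; M 53.85 cm; XL 58.46 cm.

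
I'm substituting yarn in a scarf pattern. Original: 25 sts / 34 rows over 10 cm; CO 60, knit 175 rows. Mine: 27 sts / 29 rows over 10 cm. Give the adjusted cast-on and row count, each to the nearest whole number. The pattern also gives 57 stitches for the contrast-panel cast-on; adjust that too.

Stitches: 60 × 27/25 = 64.80 → 65.
Rows: 175 × 29/34 = 149.26 → 149.
contrast-panel cast-on: 57 × 27/25 = 61.56 → 62.

Cast on 65 stitches; work 149 rows; contrast-panel cast-on 62 stitches.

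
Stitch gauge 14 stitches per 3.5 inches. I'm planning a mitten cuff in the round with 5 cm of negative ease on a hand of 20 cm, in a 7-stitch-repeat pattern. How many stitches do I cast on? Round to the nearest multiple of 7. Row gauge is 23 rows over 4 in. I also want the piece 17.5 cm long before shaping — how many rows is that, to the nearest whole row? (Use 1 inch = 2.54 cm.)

Cast on 21 stitches; work 40 rows.

Finished = 20 − 5 = 15 cm.
15 cm × 1/2.54 = 5.91 inches.
14/3.5 = 4 sts per in; 5.91 × 4 = 23.62 sts.
Nearest multiple of 7 → 21.
17.5 cm = 6.89 inches; × 5.75 = 39.62 → 40 rows.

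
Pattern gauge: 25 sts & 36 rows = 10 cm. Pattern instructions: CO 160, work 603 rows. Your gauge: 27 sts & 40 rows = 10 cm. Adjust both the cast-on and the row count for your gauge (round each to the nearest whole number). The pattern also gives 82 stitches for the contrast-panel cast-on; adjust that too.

Stitches: 160 × 27/25 = 172.80 → 173.
Rows: 603 × 40/36 = 670.00 → 670.
contrast-panel cast-on: 82 × 27/25 = 88.56 → 89.

Cast on 173 stitches; work 670 rows; contrast-panel cast-on 89 stitches.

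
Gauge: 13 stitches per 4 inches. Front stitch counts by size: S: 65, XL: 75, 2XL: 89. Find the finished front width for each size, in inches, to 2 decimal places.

13/4 = 3.25 sts per in.
S: 65 / 3.25 = 20.000 → 20.00 in.
XL: 75 / 3.25 = 23.077 → 23.08 in.
2XL: 89 / 3.25 = 27.385 → 27.38 in.

S 20.00 inches; XL 23.08 inches; 2XL 27.38 inches.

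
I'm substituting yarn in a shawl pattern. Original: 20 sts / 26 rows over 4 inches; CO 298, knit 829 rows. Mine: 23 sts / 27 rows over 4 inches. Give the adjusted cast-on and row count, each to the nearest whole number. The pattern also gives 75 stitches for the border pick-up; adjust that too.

Stitches: 298 × 23/20 = 342.70 → 343.
Rows: 829 × 27/26 = 860.88 → 861.
border pick-up: 75 × 23/20 = 86.25 → 86.

Cast on 343 stitches; work 861 rows; border pick-up 86 stitches.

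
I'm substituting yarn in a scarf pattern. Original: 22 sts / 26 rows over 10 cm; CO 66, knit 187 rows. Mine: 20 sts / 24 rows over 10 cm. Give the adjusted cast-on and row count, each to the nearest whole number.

Cast on 60 stitches; work 173 rows.

Stitches: 66 × 20/22 = 60.00 → 60.
Rows: 187 × 24/26 = 172.62 → 173.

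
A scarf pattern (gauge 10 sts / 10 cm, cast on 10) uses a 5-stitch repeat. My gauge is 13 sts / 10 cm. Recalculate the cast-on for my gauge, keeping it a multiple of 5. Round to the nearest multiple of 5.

15 stitches.

10 × 13 / 10 = 13.00.
Nearest multiple of 5: 15.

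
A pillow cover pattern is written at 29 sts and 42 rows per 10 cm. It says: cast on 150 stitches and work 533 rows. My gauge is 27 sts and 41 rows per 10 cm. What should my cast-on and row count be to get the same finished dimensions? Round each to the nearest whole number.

Stitches: 150 × 27/29 = 139.66 → 140.
Rows: 533 × 41/42 = 520.31 → 520.

Cast on 140 stitches; work 520 rows.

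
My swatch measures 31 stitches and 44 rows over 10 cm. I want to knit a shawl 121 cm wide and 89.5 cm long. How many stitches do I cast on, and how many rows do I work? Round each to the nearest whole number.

Cast on 375 stitches and work 394 rows.

Stitch gauge = 31/10 = 3.1 sts/cm; 121 × 3.1 = 375.10 → 375 sts.
Row gauge = 44/10 = 4.4 rows/cm; 89.5 × 4.4 = 393.80 → 394 rows.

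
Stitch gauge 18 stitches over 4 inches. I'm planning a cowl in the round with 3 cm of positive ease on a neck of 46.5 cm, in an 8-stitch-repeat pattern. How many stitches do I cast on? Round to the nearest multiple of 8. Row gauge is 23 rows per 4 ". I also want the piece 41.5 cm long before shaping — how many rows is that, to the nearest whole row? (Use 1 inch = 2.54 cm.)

Cast on 88 stitches; work 94 rows.

Finished = 46.5 + 3 = 49.5 cm.
49.5 cm × 1/2.54 = 19.49 inches.
18/4 = 4.5 sts per in; 19.49 × 4.5 = 87.70 sts.
Nearest multiple of 8 → 88.
41.5 cm = 16.34 inches; × 5.75 = 93.95 → 94 rows.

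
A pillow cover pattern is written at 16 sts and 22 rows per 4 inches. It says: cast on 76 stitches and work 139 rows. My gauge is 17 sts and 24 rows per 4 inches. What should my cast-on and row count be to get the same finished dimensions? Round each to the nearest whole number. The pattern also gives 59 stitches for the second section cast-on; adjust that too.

Stitches: 76 × 17/16 = 80.75 → 81.
Rows: 139 × 24/22 = 151.64 → 152.
second section cast-on: 59 × 17/16 = 62.69 → 63.

Cast on 81 stitches; work 152 rows; second section cast-on 63 stitches.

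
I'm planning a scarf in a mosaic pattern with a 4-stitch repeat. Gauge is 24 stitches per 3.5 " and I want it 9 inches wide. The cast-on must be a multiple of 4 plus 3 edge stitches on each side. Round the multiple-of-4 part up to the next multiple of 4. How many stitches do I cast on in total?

24 / 3.5 = 6.857 sts per inch.
9 × 6.857 = 61.71 sts.
Less 6 edge sts → 55.71 for the repeat.
Next multiple of 4: 56.
Add back 6 edge sts → 62.

Cast on 62 stitches.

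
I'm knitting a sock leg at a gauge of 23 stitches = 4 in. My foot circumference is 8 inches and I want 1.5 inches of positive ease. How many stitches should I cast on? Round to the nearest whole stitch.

55 stitches.

Finished = 8 + 1.5 = 9.5 in.
23 / 4 = 5.75 sts per inch.
9.50 × 5.75 = 54.62 sts.
→ 55 sts.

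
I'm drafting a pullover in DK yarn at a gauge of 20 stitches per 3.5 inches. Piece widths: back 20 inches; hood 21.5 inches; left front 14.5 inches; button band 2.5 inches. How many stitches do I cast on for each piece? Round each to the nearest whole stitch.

back 114; hood 123; left front 83; button band 14.

Rate = 20/3.5 = 5.714 sts per in.
back: 20 × 5.714 = 114.29 → 114.
hood: 21.5 × 5.714 = 122.86 → 123.
left front: 14.5 × 5.714 = 82.86 → 83.
button band: 2.5 × 5.714 = 14.29 → 14.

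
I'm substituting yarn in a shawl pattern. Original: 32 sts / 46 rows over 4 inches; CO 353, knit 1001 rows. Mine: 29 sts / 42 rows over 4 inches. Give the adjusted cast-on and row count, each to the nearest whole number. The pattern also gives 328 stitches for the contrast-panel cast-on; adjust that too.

Stitches: 353 × 29/32 = 319.91 → 320.
Rows: 1001 × 42/46 = 913.96 → 914.
contrast-panel cast-on: 328 × 29/32 = 297.25 → 297.

Cast on 320 stitches; work 914 rows; contrast-panel cast-on 297 stitches.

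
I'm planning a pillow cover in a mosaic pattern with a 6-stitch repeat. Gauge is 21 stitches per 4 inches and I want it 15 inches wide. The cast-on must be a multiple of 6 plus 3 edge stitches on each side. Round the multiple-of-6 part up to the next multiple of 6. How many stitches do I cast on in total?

21 / 4 = 5.25 sts per inch.
15 × 5.25 = 78.75 sts.
Less 6 edge sts → 72.75 for the repeat.
Next multiple of 6: 78.
Add back 6 edge sts → 84.

CO 84 sts.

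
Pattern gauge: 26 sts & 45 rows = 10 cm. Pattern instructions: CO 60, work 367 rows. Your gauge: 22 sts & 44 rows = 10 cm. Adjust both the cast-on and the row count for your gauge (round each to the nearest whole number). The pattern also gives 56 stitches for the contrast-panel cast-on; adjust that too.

Cast on 51 stitches; work 359 rows; contrast-panel cast-on 47 stitches.

Stitches: 60 × 22/26 = 50.77 → 51.
Rows: 367 × 44/45 = 358.84 → 359.
contrast-panel cast-on: 56 × 22/26 = 47.38 → 47.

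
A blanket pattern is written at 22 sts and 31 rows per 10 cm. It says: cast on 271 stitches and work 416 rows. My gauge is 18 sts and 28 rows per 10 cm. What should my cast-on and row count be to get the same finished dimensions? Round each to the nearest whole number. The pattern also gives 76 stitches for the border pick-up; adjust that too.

Stitches: 271 × 18/22 = 221.73 → 222.
Rows: 416 × 28/31 = 375.74 → 376.
border pick-up: 76 × 18/22 = 62.18 → 62.

Cast on 222 stitches; work 376 rows; border pick-up 62 stitches.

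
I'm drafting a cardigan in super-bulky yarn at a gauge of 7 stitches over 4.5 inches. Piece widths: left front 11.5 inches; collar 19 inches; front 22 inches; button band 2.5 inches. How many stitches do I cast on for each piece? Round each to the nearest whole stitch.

left front 18; collar 30; front 34; button band 4.

Rate = 7/4.5 = 1.556 sts per in.
left front: 11.5 × 1.556 = 17.89 → 18.
collar: 19 × 1.556 = 29.56 → 30.
front: 22 × 1.556 = 34.22 → 34.
button band: 2.5 × 1.556 = 3.89 → 4.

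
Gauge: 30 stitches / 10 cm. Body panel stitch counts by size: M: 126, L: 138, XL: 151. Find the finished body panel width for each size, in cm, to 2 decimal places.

M 42.00 cm; L 46.00 cm; XL 50.33 cm.

30/10 = 3 sts per cm.
M: 126 / 3 = 42.000 → 42.00 cm.
L: 138 / 3 = 46.000 → 46.00 cm.
XL: 151 / 3 = 50.333 → 50.33 cm.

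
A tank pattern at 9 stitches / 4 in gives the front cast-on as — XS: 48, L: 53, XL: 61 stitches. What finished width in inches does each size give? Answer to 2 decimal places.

XS 21.33 inches; L 23.56 inches; XL 27.11 inches.

9/4 = 2.25 sts per in.
XS: 48 / 2.25 = 21.333 → 21.33 in.
L: 53 / 2.25 = 23.556 → 23.56 in.
XL: 61 / 2.25 = 27.111 → 27.11 in.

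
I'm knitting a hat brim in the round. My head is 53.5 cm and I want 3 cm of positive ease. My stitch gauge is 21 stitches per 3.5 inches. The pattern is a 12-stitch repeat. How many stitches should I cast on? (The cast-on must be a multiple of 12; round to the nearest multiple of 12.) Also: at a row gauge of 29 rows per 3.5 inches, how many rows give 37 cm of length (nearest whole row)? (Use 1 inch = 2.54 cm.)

Cast on 132 stitches; work 121 rows.

Finished = 53.5 + 3 = 56.5 cm.
56.5 cm × 1/2.54 = 22.24 inches.
21/3.5 = 6 sts per in; 22.24 × 6 = 133.46 sts.
Nearest multiple of 12 → 132.
37 cm = 14.57 inches; × 8.286 = 120.70 → 121 rows.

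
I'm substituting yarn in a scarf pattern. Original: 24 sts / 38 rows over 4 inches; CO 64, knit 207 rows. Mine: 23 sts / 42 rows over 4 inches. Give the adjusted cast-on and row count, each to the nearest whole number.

Stitches: 64 × 23/24 = 61.33 → 61.
Rows: 207 × 42/38 = 228.79 → 229.

Cast on 61 stitches; work 229 rows.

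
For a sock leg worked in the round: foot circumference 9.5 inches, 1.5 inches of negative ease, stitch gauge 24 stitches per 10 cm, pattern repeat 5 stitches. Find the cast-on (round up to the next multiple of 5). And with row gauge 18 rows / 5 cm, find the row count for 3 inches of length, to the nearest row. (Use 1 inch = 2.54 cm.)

Finished = 9.5 − 1.5 = 8 inches.
8 inches × 2.54 = 20.32 cm.
24/10 = 2.4 sts per cm; 20.32 × 2.4 = 48.77 sts.
Next multiple of 5 → 50.
3 inches = 7.62 cm; × 3.6 = 27.43 → 27 rows.

Cast on 50 stitches; work 27 rows.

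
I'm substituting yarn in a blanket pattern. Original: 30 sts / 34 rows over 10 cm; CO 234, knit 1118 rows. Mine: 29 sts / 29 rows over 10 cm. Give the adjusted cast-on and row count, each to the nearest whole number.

Stitches: 234 × 29/30 = 226.20 → 226.
Rows: 1118 × 29/34 = 953.59 → 954.

Cast on 226 stitches; work 954 rows.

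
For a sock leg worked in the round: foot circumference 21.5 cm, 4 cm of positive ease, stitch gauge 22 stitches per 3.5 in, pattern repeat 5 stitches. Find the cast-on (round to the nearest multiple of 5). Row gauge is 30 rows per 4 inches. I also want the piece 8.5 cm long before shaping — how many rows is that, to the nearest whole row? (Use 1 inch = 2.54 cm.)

Finished = 21.5 + 4 = 25.5 cm.
25.5 cm × 1/2.54 = 10.04 inches.
22/3.5 = 6.286 sts per in; 10.04 × 6.286 = 63.10 sts.
Nearest multiple of 5 → 65.
8.5 cm = 3.35 inches; × 7.5 = 25.10 → 25 rows.

Cast on 65 stitches; work 25 rows.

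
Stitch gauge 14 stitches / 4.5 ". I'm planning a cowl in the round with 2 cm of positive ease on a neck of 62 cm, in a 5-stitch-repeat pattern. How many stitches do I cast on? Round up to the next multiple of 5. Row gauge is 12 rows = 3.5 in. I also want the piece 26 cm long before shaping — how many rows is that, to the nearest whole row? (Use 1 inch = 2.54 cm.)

Finished = 62 + 2 = 64 cm.
64 cm × 1/2.54 = 25.20 inches.
14/4.5 = 3.111 sts per in; 25.20 × 3.111 = 78.39 sts.
Next multiple of 5 → 80.
26 cm = 10.24 inches; × 3.429 = 35.10 → 35 rows.

Cast on 80 stitches; work 35 rows.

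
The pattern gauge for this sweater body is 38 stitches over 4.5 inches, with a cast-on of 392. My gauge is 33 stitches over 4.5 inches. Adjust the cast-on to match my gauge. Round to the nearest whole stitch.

Cast on 340 stitches.

Scale factor = 33 / 38 = 0.868.
392 × 33 / 38 = 340.42 sts.
→ 340 sts.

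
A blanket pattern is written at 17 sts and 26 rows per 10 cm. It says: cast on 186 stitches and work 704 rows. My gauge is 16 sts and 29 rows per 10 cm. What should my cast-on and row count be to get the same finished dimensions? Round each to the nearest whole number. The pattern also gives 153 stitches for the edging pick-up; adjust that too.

Cast on 175 stitches; work 785 rows; edging pick-up 144 stitches.

Stitches: 186 × 16/17 = 175.06 → 175.
Rows: 704 × 29/26 = 785.23 → 785.
edging pick-up: 153 × 16/17 = 144.00 → 144.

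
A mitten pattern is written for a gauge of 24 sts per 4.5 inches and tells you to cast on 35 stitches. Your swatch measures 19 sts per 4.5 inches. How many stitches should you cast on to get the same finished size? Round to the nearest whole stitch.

Scale factor = 19 / 24 = 0.792.
35 × 19 / 24 = 27.71 sts.
→ 28 sts.

28 stitches.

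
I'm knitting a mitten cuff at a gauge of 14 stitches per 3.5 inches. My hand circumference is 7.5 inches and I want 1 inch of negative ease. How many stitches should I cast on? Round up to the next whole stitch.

CO 26 sts.

Finished = 7.5 − 1 = 6.5 in.
14 / 3.5 = 4 sts per inch.
6.50 × 4 = 26.00 sts.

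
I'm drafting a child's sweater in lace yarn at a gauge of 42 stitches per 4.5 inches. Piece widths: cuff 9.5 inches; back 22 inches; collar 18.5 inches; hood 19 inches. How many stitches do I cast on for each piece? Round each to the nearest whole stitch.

Rate = 42/4.5 = 9.333 sts per in.
cuff: 9.5 × 9.333 = 88.67 → 89.
back: 22 × 9.333 = 205.33 → 205.
collar: 18.5 × 9.333 = 172.67 → 173.
hood: 19 × 9.333 = 177.33 → 177.

cuff 89; back 205; collar 173; hood 177.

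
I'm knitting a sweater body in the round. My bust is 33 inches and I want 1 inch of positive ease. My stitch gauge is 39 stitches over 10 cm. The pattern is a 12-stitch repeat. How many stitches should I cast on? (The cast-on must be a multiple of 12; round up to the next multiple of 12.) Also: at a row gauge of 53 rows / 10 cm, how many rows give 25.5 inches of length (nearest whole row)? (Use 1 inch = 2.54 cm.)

Cast on 348 stitches; work 343 rows.

Finished = 33 + 1 = 34 inches.
34 inches × 2.54 = 86.36 cm.
39/10 = 3.9 sts per cm; 86.36 × 3.9 = 336.80 sts.
Next multiple of 12 → 348.
25.5 inches = 64.77 cm; × 5.3 = 343.28 → 343 rows.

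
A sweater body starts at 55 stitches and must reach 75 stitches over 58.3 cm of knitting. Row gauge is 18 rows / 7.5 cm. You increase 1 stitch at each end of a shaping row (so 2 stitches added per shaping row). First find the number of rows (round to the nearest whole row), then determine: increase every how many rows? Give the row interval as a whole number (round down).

Increase every 14th row.

Rows = 58.3 × 2.4 = 139.9 → 140 rows.
Stitches to add: 20 → 10 shaping rows (at 2 st each).
140 / 10 = 14.00 → every 14 rows.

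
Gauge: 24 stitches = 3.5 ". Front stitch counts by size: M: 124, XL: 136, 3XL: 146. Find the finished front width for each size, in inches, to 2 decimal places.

24/3.5 = 6.857 sts per in.
M: 124 / 6.857 = 18.083 → 18.08 in.
XL: 136 / 6.857 = 19.833 → 19.83 in.
3XL: 146 / 6.857 = 21.292 → 21.29 in.

M 18.08 inches; XL 19.83 inches; 3XL 21.29 inches.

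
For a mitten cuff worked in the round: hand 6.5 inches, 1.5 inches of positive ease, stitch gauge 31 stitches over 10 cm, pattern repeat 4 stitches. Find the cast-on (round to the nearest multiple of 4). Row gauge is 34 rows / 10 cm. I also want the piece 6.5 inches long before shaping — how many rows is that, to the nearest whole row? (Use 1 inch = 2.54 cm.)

Cast on 64 stitches; work 56 rows.

Finished = 6.5 + 1.5 = 8 inches.
8 inches × 2.54 = 20.32 cm.
31/10 = 3.1 sts per cm; 20.32 × 3.1 = 62.99 sts.
Nearest multiple of 4 → 64.
6.5 inches = 16.51 cm; × 3.4 = 56.13 → 56 rows.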